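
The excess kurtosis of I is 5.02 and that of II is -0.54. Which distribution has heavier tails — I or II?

Higher excess kurtosis ⇒ heavier tails relative to the normal distribution.
5.02 vs -0.54: the larger is 5.02, so I has heavier tails. (I is leptokurtic — heavier-than-normal tails; the other is platykurtic.)

I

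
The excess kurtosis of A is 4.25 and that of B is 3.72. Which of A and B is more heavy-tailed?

Higher excess kurtosis ⇒ heavier tails relative to the normal distribution.
4.25 vs 3.72: the larger is 4.25, so A has heavier tails.

A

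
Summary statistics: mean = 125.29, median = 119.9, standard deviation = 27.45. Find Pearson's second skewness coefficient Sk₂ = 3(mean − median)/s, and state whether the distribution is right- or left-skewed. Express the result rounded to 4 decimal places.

0.5891, right-skewed

Sk₂ = 3(125.29 − 119.9) / 27.45 = 3 × 5.3900 / 27.45
    = 16.1700 / 27.45 ≈ 0.5891
Sk₂ > 0 ⇒ mean > median ⇒ right-skewed (positive skew).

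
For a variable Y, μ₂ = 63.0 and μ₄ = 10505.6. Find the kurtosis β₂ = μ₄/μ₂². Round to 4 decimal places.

μ₂² = 63.0² = 3969.00000
μ₄/μ₂² = 10505.6 / 3969.00000 = 2.64691
β₂ ≈ 2.6469

2.6469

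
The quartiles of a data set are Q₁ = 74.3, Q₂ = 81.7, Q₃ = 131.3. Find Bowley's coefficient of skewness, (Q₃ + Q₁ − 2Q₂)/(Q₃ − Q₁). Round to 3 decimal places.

0.740

numerator: Q₃ + Q₁ − 2Q₂ = 131.3 + 74.3 − 2×81.7 = 42.2000
denominator: Q₃ − Q₁ = 131.3 − 74.3 = 57.0000
Bowley skewness = 42.2000 / 57.0000 ≈ 0.740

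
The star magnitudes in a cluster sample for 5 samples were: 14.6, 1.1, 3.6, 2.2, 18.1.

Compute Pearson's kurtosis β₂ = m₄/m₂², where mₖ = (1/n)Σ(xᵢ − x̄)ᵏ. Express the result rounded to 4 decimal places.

x̄ = 7.9200
Σ(xᵢ − x̄)² = 246.1480 ⇒ m₂ = 49.22960
Σ(xᵢ − x̄)⁴ = 16313.0151 ⇒ m₄ = 3262.60303
m₂² = 2423.55352
β₂ = m₄/m₂² = 3262.60303 / 2423.55352 ≈ 1.3462

1.3462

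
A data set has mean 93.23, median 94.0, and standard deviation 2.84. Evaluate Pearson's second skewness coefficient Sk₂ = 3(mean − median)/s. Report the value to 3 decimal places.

Sk₂ = 3(93.23 − 94.0) / 2.84 = 3 × -0.7700 / 2.84
    = -2.3100 / 2.84 ≈ -0.813

-0.813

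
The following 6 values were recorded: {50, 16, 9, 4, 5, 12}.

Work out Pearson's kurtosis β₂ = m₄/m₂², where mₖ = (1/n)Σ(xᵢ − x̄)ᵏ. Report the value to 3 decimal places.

3.734

x̄ = 16.0000
Σ(xᵢ − x̄)² = 1486.0000 ⇒ m₂ = 247.66667
Σ(xᵢ − x̄)⁴ = 1374370.0000 ⇒ m₄ = 229061.66667
m₂² = 61338.77778
β₂ = m₄/m₂² = 229061.66667 / 61338.77778 ≈ 3.734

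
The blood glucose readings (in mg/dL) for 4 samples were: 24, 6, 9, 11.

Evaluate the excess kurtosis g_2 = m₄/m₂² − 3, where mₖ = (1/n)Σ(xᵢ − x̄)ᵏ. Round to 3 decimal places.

x̄ = 12.5000
Σ(xᵢ − x̄)² = 189.0000 ⇒ m₂ = 47.25000
Σ(xᵢ − x̄)⁴ = 19430.2500 ⇒ m₄ = 4857.56250
m₂² = 2232.56250
g_2 = m₄/m₂² − 3 = 2.17578 − 3 ≈ -0.824

-0.824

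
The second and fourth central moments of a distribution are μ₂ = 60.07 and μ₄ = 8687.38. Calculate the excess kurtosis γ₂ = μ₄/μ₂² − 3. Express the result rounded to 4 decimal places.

μ₂² = 60.07² = 3608.40490
μ₄/μ₂² = 8687.38 / 3608.40490 = 2.40754
γ₂ = 2.40754 − 3 ≈ -0.5925

-0.5925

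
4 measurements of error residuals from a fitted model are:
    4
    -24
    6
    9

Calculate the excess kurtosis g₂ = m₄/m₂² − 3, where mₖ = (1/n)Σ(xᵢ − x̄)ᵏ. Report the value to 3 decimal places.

x̄ = -1.2500
Σ(xᵢ − x̄)² = 702.7500 ⇒ m₂ = 175.68750
Σ(xᵢ − x̄)⁴ = 282431.5781 ⇒ m₄ = 70607.89453
m₂² = 30866.09766
g₂ = m₄/m₂² − 3 = 2.28755 − 3 ≈ -0.712

-0.712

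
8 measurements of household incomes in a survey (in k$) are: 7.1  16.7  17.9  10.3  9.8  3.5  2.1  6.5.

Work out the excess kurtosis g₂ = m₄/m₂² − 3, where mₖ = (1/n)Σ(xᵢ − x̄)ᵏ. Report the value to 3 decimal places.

-1.080

x̄ = 9.2375
Σ(xᵢ − x̄)² = 228.0987 ⇒ m₂ = 28.51234
Σ(xᵢ − x̄)⁴ = 12489.4358 ⇒ m₄ = 1561.17947
m₂² = 812.95375
g₂ = m₄/m₂² − 3 = 1.92038 − 3 ≈ -1.080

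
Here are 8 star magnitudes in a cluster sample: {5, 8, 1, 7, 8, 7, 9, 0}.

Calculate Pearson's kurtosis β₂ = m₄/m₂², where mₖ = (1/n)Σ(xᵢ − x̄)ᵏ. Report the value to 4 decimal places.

2.0807

x̄ = 5.6250
Σ(xᵢ − x̄)² = 79.8750 ⇒ m₂ = 9.98438
Σ(xᵢ − x̄)⁴ = 1659.3691 ⇒ m₄ = 207.42114
m₂² = 99.68774
β₂ = m₄/m₂² = 207.42114 / 99.68774 ≈ 2.0807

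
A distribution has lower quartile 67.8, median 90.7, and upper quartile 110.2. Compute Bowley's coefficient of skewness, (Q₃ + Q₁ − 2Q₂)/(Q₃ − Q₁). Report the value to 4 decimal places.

numerator: Q₃ + Q₁ − 2Q₂ = 110.2 + 67.8 − 2×90.7 = -3.4000
denominator: Q₃ − Q₁ = 110.2 − 67.8 = 42.4000
Bowley skewness = -3.4000 / 42.4000 ≈ -0.0802

-0.0802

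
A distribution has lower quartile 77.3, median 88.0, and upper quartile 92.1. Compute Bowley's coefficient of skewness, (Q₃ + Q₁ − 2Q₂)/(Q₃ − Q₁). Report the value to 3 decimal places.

-0.446

numerator: Q₃ + Q₁ − 2Q₂ = 92.1 + 77.3 − 2×88.0 = -6.6000
denominator: Q₃ − Q₁ = 92.1 − 77.3 = 14.8000
Bowley skewness = -6.6000 / 14.8000 ≈ -0.446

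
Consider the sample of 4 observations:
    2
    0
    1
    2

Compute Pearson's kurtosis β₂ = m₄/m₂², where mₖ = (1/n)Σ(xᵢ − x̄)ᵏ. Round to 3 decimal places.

x̄ = 1.2500
Σ(xᵢ − x̄)² = 2.7500 ⇒ m₂ = 0.68750
Σ(xᵢ − x̄)⁴ = 3.0781 ⇒ m₄ = 0.76953
m₂² = 0.47266
β₂ = m₄/m₂² = 0.76953 / 0.47266 ≈ 1.628

1.628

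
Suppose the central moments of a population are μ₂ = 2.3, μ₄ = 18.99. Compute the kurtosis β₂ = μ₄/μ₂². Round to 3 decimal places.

μ₂² = 2.3² = 5.29000
μ₄/μ₂² = 18.99 / 5.29000 = 3.58979
β₂ ≈ 3.590

3.590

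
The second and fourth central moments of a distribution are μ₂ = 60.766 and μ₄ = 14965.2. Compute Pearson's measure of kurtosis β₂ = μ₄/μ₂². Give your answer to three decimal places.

μ₂² = 60.766² = 3692.50676
μ₄/μ₂² = 14965.2 / 3692.50676 = 4.05286
β₂ ≈ 4.053

4.053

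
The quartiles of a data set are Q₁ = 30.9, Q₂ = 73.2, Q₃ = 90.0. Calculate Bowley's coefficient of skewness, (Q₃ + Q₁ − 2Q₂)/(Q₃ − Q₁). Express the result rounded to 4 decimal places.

-0.4315

numerator: Q₃ + Q₁ − 2Q₂ = 90.0 + 30.9 − 2×73.2 = -25.5000
denominator: Q₃ − Q₁ = 90.0 − 30.9 = 59.1000
Bowley skewness = -25.5000 / 59.1000 ≈ -0.4315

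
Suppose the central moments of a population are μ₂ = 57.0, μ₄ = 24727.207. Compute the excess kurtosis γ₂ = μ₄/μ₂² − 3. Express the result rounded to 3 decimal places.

4.611

μ₂² = 57.0² = 3249.00000
μ₄/μ₂² = 24727.207 / 3249.00000 = 7.61071
γ₂ = 7.61071 − 3 ≈ 4.611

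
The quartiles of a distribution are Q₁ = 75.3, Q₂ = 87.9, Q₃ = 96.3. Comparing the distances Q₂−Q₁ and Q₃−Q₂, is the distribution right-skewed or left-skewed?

Q₂ − Q₁ = 12.6;  Q₃ − Q₂ = 8.4
Q₂ − Q₁ > Q₃ − Q₂ ⇒ the lower half is more spread out ⇒ left-skewed.

left-skewed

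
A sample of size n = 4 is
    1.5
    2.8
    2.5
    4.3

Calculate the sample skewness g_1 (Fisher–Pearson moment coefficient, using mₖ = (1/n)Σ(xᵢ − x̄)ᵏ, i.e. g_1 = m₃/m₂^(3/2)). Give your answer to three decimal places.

x̄ = (1.5 + 2.8 + 2.5 + 4.3) / 4 = 2.7750
deviations (xᵢ − x̄): -1.2750, 0.0250, -0.2750, 1.5250
Σ(xᵢ − x̄)² = 4.0275 ⇒ m₂ = 4.0275/4 = 1.00688
Σ(xᵢ − x̄)³ = 1.4531 ⇒ m₃ = 1.4531/4 = 0.36328
m₂^(3/2) = 1.00688^(1.5) = 1.01033
g_1 = m₃ / m₂^(3/2) = 0.36328 / 1.01033 ≈ 0.360

0.360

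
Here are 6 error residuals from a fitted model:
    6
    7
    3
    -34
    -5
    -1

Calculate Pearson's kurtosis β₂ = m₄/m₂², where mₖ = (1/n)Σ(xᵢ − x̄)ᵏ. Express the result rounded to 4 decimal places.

3.6073

x̄ = -4.0000
Σ(xᵢ − x̄)² = 1180.0000 ⇒ m₂ = 196.66667
Σ(xᵢ − x̄)⁴ = 837124.0000 ⇒ m₄ = 139520.66667
m₂² = 38677.77778
β₂ = m₄/m₂² = 139520.66667 / 38677.77778 ≈ 3.6073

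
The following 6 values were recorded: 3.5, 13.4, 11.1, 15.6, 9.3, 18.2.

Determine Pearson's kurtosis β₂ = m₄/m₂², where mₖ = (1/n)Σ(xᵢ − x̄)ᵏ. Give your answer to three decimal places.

2.264

x̄ = 11.8500
Σ(xᵢ − x̄)² = 133.5750 ⇒ m₂ = 22.26250
Σ(xᵢ − x̄)⁴ = 6733.2558 ⇒ m₄ = 1122.20931
m₂² = 495.61891
β₂ = m₄/m₂² = 1122.20931 / 495.61891 ≈ 2.264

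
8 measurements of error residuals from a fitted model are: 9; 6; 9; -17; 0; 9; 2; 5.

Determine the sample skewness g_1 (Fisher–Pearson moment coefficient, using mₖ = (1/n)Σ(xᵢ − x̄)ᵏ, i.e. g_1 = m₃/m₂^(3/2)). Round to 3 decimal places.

-1.652

x̄ = (9 + 6 + 9 - 17 + 0 + 9 + 2 + 5) / 8 = 2.8750
deviations (xᵢ − x̄): 6.1250, 3.1250, 6.1250, -19.8750, -2.8750, 6.1250, -0.8750, 2.1250
Σ(xᵢ − x̄)² = 530.8750 ⇒ m₂ = 530.8750/8 = 66.35938
Σ(xᵢ − x̄)³ = -7145.9063 ⇒ m₃ = -7145.9063/8 = -893.23828
m₂^(3/2) = 66.35938^(1.5) = 540.57186
g_1 = m₃ / m₂^(3/2) = -893.23828 / 540.57186 ≈ -1.652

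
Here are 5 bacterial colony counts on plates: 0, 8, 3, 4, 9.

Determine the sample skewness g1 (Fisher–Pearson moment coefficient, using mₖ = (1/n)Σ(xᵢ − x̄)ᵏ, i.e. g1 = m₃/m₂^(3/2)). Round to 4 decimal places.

-0.0556

x̄ = (0 + 8 + 3 + 4 + 9) / 5 = 4.8000
deviations (xᵢ − x̄): -4.8000, 3.2000, -1.8000, -0.8000, 4.2000
Σ(xᵢ − x̄)² = 54.8000 ⇒ m₂ = 54.8000/5 = 10.96000
Σ(xᵢ − x̄)³ = -10.0800 ⇒ m₃ = -10.0800/5 = -2.01600
m₂^(3/2) = 10.96000^(1.5) = 36.28406
g1 = m₃ / m₂^(3/2) = -2.01600 / 36.28406 ≈ -0.0556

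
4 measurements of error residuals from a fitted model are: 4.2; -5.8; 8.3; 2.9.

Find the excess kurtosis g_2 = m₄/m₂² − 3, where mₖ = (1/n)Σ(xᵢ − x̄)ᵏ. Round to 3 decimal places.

x̄ = 2.4000
Σ(xᵢ − x̄)² = 105.5400 ⇒ m₂ = 26.38500
Σ(xᵢ − x̄)⁴ = 5743.5138 ⇒ m₄ = 1435.87845
m₂² = 696.16822
g_2 = m₄/m₂² − 3 = 2.06255 − 3 ≈ -0.937

-0.937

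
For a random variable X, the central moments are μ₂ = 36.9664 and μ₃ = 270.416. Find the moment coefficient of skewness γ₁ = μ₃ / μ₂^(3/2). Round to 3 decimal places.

σ = √μ₂ = √36.9664 = 6.08000
σ³ = μ₂^(3/2) = 224.75571
γ₁ = μ₃/σ³ = 270.416 / 224.75571 ≈ 1.203

1.203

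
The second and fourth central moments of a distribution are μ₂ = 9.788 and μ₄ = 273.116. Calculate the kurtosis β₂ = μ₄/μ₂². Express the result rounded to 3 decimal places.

μ₂² = 9.788² = 95.80494
μ₄/μ₂² = 273.116 / 95.80494 = 2.85075
β₂ ≈ 2.851

2.851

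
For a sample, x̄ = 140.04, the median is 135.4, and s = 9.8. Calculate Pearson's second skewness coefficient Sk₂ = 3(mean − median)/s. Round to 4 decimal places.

Sk₂ = 3(140.04 − 135.4) / 9.8 = 3 × 4.6400 / 9.8
    = 13.9200 / 9.8 ≈ 1.4204

1.4204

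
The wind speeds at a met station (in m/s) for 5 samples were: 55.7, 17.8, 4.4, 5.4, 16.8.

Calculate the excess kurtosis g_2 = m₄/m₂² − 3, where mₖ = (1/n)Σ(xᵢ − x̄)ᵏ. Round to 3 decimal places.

x̄ = 20.0200
Σ(xᵢ − x̄)² = 1746.0880 ⇒ m₂ = 349.21760
Σ(xᵢ − x̄)⁴ = 1726034.7231 ⇒ m₄ = 345206.94462
m₂² = 121952.93215
g_2 = m₄/m₂² − 3 = 2.83066 − 3 ≈ -0.169

-0.169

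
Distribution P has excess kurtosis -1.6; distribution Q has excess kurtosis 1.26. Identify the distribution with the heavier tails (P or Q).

Q

Higher excess kurtosis ⇒ heavier tails relative to the normal distribution.
-1.6 vs 1.26: the larger is 1.26, so Q has heavier tails. (Q is leptokurtic — heavier-than-normal tails; the other is platykurtic.)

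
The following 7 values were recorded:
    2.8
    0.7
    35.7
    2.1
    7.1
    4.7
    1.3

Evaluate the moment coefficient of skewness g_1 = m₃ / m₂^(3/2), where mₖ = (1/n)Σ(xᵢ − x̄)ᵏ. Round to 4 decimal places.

1.9159

x̄ = (2.8 + 0.7 + 35.7 + 2.1 + 7.1 + 4.7 + 1.3) / 7 = 7.7714
deviations (xᵢ − x̄): -4.9714, -7.0714, 27.9286, -5.6714, -0.6714, -3.0714, -6.4714
Σ(xᵢ − x̄)² = 938.6543 ⇒ m₂ = 938.6543/7 = 134.09347
Σ(xᵢ − x̄)³ = 20825.2322 ⇒ m₃ = 20825.2322/7 = 2975.03318
m₂^(3/2) = 134.09347^(1.5) = 1552.78541
g_1 = m₃ / m₂^(3/2) = 2975.03318 / 1552.78541 ≈ 1.9159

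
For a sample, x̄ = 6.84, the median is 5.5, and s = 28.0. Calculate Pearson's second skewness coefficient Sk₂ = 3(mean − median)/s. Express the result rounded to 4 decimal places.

0.1436

Sk₂ = 3(6.84 − 5.5) / 28.0 = 3 × 1.3400 / 28.0
    = 4.0200 / 28.0 ≈ 0.1436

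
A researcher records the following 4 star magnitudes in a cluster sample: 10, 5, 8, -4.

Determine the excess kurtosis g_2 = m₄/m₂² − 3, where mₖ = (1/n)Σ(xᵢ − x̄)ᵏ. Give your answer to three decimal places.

-0.955

x̄ = 4.7500
Σ(xᵢ − x̄)² = 114.7500 ⇒ m₂ = 28.68750
Σ(xᵢ − x̄)⁴ = 6733.0781 ⇒ m₄ = 1683.26953
m₂² = 822.97266
g_2 = m₄/m₂² − 3 = 2.04535 − 3 ≈ -0.955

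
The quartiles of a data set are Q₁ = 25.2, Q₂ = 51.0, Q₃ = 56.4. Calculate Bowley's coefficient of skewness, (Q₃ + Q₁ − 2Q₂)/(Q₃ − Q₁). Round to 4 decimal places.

-0.6538

numerator: Q₃ + Q₁ − 2Q₂ = 56.4 + 25.2 − 2×51.0 = -20.4000
denominator: Q₃ − Q₁ = 56.4 − 25.2 = 31.2000
Bowley skewness = -20.4000 / 31.2000 ≈ -0.6538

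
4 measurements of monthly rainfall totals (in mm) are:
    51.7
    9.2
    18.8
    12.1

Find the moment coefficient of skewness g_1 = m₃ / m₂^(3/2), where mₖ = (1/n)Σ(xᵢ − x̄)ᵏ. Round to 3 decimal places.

x̄ = (51.7 + 9.2 + 18.8 + 12.1) / 4 = 22.9500
deviations (xᵢ − x̄): 28.7500, -13.7500, -4.1500, -10.8500
Σ(xᵢ − x̄)² = 1150.5700 ⇒ m₂ = 1150.5700/4 = 287.64250
Σ(xᵢ − x̄)³ = 19815.3000 ⇒ m₃ = 19815.3000/4 = 4953.82500
m₂^(3/2) = 287.64250^(1.5) = 4878.42443
g_1 = m₃ / m₂^(3/2) = 4953.82500 / 4878.42443 ≈ 1.015

1.015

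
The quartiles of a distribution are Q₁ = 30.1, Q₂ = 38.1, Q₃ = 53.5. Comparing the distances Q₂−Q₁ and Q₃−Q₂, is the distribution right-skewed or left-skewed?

right-skewed

Q₂ − Q₁ = 8.0;  Q₃ − Q₂ = 15.4
Q₃ − Q₂ > Q₂ − Q₁ ⇒ the upper half is more spread out ⇒ right-skewed.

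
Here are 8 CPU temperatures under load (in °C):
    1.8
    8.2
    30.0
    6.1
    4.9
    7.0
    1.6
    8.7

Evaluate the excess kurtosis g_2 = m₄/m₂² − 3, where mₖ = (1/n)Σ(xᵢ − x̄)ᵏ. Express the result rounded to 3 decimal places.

2.230

x̄ = 8.5375
Σ(xᵢ − x̄)² = 575.8387 ⇒ m₂ = 71.97984
Σ(xᵢ − x̄)⁴ = 216781.1724 ⇒ m₄ = 27097.64655
m₂² = 5181.09791
g_2 = m₄/m₂² − 3 = 5.23010 − 3 ≈ 2.230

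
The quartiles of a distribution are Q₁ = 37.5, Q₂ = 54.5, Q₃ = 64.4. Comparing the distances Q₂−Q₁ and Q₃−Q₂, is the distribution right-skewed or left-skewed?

Q₂ − Q₁ = 17.0;  Q₃ − Q₂ = 9.9
Q₂ − Q₁ > Q₃ − Q₂ ⇒ the lower half is more spread out ⇒ left-skewed.

left-skewed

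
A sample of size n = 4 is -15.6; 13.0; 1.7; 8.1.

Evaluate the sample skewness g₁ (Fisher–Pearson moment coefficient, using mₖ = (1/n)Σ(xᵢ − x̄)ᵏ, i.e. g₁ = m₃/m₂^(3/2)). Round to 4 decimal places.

x̄ = (-15.6 + 13.0 + 1.7 + 8.1) / 4 = 1.8000
deviations (xᵢ − x̄): -17.4000, 11.2000, -0.1000, 6.3000
Σ(xᵢ − x̄)² = 467.9000 ⇒ m₂ = 467.9000/4 = 116.97500
Σ(xᵢ − x̄)³ = -3613.0500 ⇒ m₃ = -3613.0500/4 = -903.26250
m₂^(3/2) = 116.97500^(1.5) = 1265.14289
g₁ = m₃ / m₂^(3/2) = -903.26250 / 1265.14289 ≈ -0.7140

-0.7140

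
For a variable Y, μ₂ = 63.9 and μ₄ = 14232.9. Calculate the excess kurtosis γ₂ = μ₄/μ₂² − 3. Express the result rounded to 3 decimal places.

0.486

μ₂² = 63.9² = 4083.21000
μ₄/μ₂² = 14232.9 / 4083.21000 = 3.48571
γ₂ = 3.48571 − 3 ≈ 0.486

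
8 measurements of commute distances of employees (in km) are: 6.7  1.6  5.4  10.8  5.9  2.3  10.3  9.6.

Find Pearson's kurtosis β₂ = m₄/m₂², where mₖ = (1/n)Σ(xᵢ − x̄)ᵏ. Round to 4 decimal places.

x̄ = 6.5750
Σ(xᵢ − x̄)² = 85.7550 ⇒ m₂ = 10.71938
Σ(xᵢ − x̄)⁴ = 1543.6176 ⇒ m₄ = 192.95220
m₂² = 114.90500
β₂ = m₄/m₂² = 192.95220 / 114.90500 ≈ 1.6792

1.6792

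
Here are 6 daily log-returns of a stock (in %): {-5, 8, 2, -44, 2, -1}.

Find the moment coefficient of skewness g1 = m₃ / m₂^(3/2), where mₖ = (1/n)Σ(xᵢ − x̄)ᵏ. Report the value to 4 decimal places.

-1.5864

x̄ = (-5 + 8 + 2 - 44 + 2 - 1) / 6 = -6.3333
deviations (xᵢ − x̄): 1.3333, 14.3333, 8.3333, -37.6667, 8.3333, 5.3333
Σ(xᵢ − x̄)² = 1793.3333 ⇒ m₂ = 1793.3333/6 = 298.88889
Σ(xᵢ − x̄)³ = -49184.4444 ⇒ m₃ = -49184.4444/6 = -8197.40741
m₂^(3/2) = 298.88889^(1.5) = 5167.31165
g1 = m₃ / m₂^(3/2) = -8197.40741 / 5167.31165 ≈ -1.5864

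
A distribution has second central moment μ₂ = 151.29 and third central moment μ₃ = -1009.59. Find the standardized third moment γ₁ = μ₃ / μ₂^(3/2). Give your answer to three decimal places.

-0.543

σ = √μ₂ = √151.29 = 12.30000
σ³ = μ₂^(3/2) = 1860.86700
γ₁ = μ₃/σ³ = -1009.59 / 1860.86700 ≈ -0.543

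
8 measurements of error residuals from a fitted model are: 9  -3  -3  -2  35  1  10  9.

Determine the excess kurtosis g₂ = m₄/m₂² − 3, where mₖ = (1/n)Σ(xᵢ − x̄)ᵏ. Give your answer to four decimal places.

x̄ = 7.0000
Σ(xᵢ − x̄)² = 1118.0000 ⇒ m₂ = 139.75000
Σ(xᵢ − x̄)⁴ = 642626.0000 ⇒ m₄ = 80328.25000
m₂² = 19530.06250
g₂ = m₄/m₂² − 3 = 4.11306 − 3 ≈ 1.1131

1.1131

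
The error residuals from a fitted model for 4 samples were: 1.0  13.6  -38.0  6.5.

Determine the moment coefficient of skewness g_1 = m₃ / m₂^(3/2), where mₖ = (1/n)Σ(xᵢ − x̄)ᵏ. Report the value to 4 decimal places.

x̄ = (1.0 + 13.6 - 38.0 + 6.5) / 4 = -4.2250
deviations (xᵢ − x̄): 5.2250, 17.8250, -33.7750, 10.7250
Σ(xᵢ − x̄)² = 1600.8075 ⇒ m₂ = 1600.8075/4 = 400.20188
Σ(xᵢ − x̄)³ = -31489.0084 ⇒ m₃ = -31489.0084/4 = -7872.25209
m₂^(3/2) = 400.20188^(1.5) = 8006.05701
g_1 = m₃ / m₂^(3/2) = -7872.25209 / 8006.05701 ≈ -0.9833

-0.9833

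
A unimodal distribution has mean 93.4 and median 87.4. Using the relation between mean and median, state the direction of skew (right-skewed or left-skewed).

right-skewed

mean − median = 93.4 − 87.4 = 6.0
mean > median ⇒ the longer tail is on the right ⇒ right-skewed (positively skewed).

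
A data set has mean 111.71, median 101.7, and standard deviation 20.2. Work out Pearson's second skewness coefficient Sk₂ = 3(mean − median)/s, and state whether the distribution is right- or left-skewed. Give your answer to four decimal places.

Sk₂ = 3(111.71 − 101.7) / 20.2 = 3 × 10.0100 / 20.2
    = 30.0300 / 20.2 ≈ 1.4866
Sk₂ > 0 ⇒ mean > median ⇒ right-skewed (positive skew).

1.4866, right-skewed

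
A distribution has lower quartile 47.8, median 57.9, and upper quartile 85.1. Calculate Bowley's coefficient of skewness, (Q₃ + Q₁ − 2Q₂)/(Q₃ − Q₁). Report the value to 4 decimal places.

numerator: Q₃ + Q₁ − 2Q₂ = 85.1 + 47.8 − 2×57.9 = 17.1000
denominator: Q₃ − Q₁ = 85.1 − 47.8 = 37.3000
Bowley skewness = 17.1000 / 37.3000 ≈ 0.4584

0.4584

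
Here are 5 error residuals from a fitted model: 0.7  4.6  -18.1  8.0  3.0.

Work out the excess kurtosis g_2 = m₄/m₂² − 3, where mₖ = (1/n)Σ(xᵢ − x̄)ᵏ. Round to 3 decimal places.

x̄ = -0.3600
Σ(xᵢ − x̄)² = 421.6120 ⇒ m₂ = 84.32240
Σ(xᵢ − x̄)⁴ = 104659.3860 ⇒ m₄ = 20931.87719
m₂² = 7110.26714
g_2 = m₄/m₂² − 3 = 2.94389 − 3 ≈ -0.056

-0.056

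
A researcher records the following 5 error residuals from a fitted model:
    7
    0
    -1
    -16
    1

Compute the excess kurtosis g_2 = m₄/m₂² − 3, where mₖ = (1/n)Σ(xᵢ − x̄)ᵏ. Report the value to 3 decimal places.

-0.237

x̄ = -1.8000
Σ(xᵢ − x̄)² = 290.8000 ⇒ m₂ = 58.16000
Σ(xᵢ − x̄)⁴ = 46728.0160 ⇒ m₄ = 9345.60320
m₂² = 3382.58560
g_2 = m₄/m₂² − 3 = 2.76286 − 3 ≈ -0.237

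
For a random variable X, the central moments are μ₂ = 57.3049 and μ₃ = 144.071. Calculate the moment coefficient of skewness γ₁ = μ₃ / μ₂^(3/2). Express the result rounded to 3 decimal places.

0.332

σ = √μ₂ = √57.3049 = 7.57000
σ³ = μ₂^(3/2) = 433.79809
γ₁ = μ₃/σ³ = 144.071 / 433.79809 ≈ 0.332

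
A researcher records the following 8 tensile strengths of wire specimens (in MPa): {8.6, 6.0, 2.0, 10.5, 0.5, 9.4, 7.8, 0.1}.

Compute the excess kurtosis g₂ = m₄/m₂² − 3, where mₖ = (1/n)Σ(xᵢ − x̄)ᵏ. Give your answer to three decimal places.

x̄ = 5.6125
Σ(xᵢ − x̄)² = 121.6688 ⇒ m₂ = 15.20859
Σ(xᵢ − x̄)⁴ = 2655.8756 ⇒ m₄ = 331.98445
m₂² = 231.30132
g₂ = m₄/m₂² − 3 = 1.43529 − 3 ≈ -1.565

-1.565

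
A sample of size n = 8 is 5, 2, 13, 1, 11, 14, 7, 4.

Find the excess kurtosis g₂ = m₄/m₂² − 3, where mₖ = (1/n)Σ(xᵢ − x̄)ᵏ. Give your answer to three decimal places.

-1.466

x̄ = 7.1250
Σ(xᵢ − x̄)² = 174.8750 ⇒ m₂ = 21.85938
Σ(xᵢ − x̄)⁴ = 5863.9004 ⇒ m₄ = 732.98755
m₂² = 477.83228
g₂ = m₄/m₂² − 3 = 1.53399 − 3 ≈ -1.466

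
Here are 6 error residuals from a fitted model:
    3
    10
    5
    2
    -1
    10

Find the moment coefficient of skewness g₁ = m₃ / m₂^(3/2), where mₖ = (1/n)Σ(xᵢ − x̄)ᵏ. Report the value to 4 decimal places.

0.1208

x̄ = (3 + 10 + 5 + 2 - 1 + 10) / 6 = 4.8333
deviations (xᵢ − x̄): -1.8333, 5.1667, 0.1667, -2.8333, -5.8333, 5.1667
Σ(xᵢ − x̄)² = 98.8333 ⇒ m₂ = 98.8333/6 = 16.47222
Σ(xᵢ − x̄)³ = 48.4444 ⇒ m₃ = 48.4444/6 = 8.07407
m₂^(3/2) = 16.47222^(1.5) = 66.85414
g₁ = m₃ / m₂^(3/2) = 8.07407 / 66.85414 ≈ 0.1208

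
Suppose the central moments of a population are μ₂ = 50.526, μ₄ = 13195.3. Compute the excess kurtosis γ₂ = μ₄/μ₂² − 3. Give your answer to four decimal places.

2.1688

μ₂² = 50.526² = 2552.87668
μ₄/μ₂² = 13195.3 / 2552.87668 = 5.16880
γ₂ = 5.16880 − 3 ≈ 2.1688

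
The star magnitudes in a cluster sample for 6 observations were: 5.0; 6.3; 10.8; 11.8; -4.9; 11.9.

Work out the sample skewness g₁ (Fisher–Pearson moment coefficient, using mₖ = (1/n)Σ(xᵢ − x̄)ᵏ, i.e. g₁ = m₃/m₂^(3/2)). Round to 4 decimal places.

-1.0632

x̄ = (5.0 + 6.3 + 10.8 + 11.8 - 4.9 + 11.9) / 6 = 6.8167
deviations (xᵢ − x̄): -1.8167, -0.5167, 3.9833, 4.9833, -11.7167, 5.0833
Σ(xᵢ − x̄)² = 207.3883 ⇒ m₂ = 207.3883/6 = 34.56472
Σ(xᵢ − x̄)³ = -1296.2884 ⇒ m₃ = -1296.2884/6 = -216.04807
m₂^(3/2) = 34.56472^(1.5) = 203.21212
g₁ = m₃ / m₂^(3/2) = -216.04807 / 203.21212 ≈ -1.0632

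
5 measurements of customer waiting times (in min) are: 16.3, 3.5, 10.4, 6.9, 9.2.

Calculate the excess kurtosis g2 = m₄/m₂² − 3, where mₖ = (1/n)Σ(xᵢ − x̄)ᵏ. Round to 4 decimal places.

-0.7648

x̄ = 9.2600
Σ(xᵢ − x̄)² = 89.6120 ⇒ m₂ = 17.92240
Σ(xᵢ − x̄)⁴ = 3589.8148 ⇒ m₄ = 717.96295
m₂² = 321.21242
g2 = m₄/m₂² − 3 = 2.23517 − 3 ≈ -0.7648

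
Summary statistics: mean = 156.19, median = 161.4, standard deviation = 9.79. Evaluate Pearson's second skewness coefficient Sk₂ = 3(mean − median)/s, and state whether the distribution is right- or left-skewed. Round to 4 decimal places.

Sk₂ = 3(156.19 − 161.4) / 9.79 = 3 × -5.2100 / 9.79
    = -15.6300 / 9.79 ≈ -1.5965
Sk₂ < 0 ⇒ mean < median ⇒ left-skewed (negative skew).

-1.5965, left-skewed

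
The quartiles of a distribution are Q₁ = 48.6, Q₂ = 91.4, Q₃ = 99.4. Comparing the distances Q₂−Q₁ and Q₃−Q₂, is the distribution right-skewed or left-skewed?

Q₂ − Q₁ = 42.8;  Q₃ − Q₂ = 8.0
Q₂ − Q₁ > Q₃ − Q₂ ⇒ the lower half is more spread out ⇒ left-skewed.

left-skewed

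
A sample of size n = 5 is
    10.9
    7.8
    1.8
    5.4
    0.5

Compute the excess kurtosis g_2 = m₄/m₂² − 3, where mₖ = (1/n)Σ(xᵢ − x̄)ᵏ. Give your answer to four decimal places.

-1.3947

x̄ = 5.2800
Σ(xᵢ − x̄)² = 72.9080 ⇒ m₂ = 14.58160
Σ(xᵢ − x̄)⁴ = 1706.6133 ⇒ m₄ = 341.32266
m₂² = 212.62306
g_2 = m₄/m₂² − 3 = 1.60529 − 3 ≈ -1.3947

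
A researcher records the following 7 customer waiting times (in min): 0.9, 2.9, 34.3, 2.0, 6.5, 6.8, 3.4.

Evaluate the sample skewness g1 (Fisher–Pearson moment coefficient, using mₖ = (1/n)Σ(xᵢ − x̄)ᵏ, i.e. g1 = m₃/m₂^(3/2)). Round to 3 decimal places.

x̄ = (0.9 + 2.9 + 34.3 + 2.0 + 6.5 + 6.8 + 3.4) / 7 = 8.1143
deviations (xᵢ − x̄): -7.2143, -5.2143, 26.1857, -6.1143, -1.6143, -1.3143, -4.7143
Σ(xᵢ − x̄)² = 828.8686 ⇒ m₂ = 828.8686/7 = 118.40980
Σ(xᵢ − x̄)³ = 17098.2520 ⇒ m₃ = 17098.2520/7 = 2442.60743
m₂^(3/2) = 118.40980^(1.5) = 1288.49118
g1 = m₃ / m₂^(3/2) = 2442.60743 / 1288.49118 ≈ 1.896

1.896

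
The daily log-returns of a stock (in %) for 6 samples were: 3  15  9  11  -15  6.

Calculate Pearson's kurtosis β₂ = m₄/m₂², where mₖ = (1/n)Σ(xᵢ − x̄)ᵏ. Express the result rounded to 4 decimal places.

3.2350

x̄ = 4.8333
Σ(xᵢ − x̄)² = 556.8333 ⇒ m₂ = 92.80556
Σ(xᵢ − x̄)⁴ = 167177.1528 ⇒ m₄ = 27862.85880
m₂² = 8612.87114
β₂ = m₄/m₂² = 27862.85880 / 8612.87114 ≈ 3.2350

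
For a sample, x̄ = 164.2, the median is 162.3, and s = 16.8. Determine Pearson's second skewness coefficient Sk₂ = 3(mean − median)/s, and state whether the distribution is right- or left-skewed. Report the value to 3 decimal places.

Sk₂ = 3(164.2 − 162.3) / 16.8 = 3 × 1.9000 / 16.8
    = 5.7000 / 16.8 ≈ 0.339
Sk₂ > 0 ⇒ mean > median ⇒ right-skewed (positive skew).

0.339, right-skewed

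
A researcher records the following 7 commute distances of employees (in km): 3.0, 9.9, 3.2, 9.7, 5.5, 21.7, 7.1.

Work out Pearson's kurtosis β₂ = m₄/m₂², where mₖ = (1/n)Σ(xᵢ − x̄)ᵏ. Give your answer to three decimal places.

3.617

x̄ = 8.5857
Σ(xᵢ − x̄)² = 246.8886 ⇒ m₂ = 35.26980
Σ(xᵢ − x̄)⁴ = 31493.5200 ⇒ m₄ = 4499.07429
m₂² = 1243.95850
β₂ = m₄/m₂² = 4499.07429 / 1243.95850 ≈ 3.617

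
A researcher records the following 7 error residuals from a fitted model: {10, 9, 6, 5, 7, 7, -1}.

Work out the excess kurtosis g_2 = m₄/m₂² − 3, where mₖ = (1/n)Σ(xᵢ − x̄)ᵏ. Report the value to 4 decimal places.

0.4293

x̄ = 6.1429
Σ(xᵢ − x̄)² = 76.8571 ⇒ m₂ = 10.97959
Σ(xᵢ − x̄)⁴ = 2893.8484 ⇒ m₄ = 413.40691
m₂² = 120.55144
g_2 = m₄/m₂² − 3 = 3.42930 − 3 ≈ 0.4293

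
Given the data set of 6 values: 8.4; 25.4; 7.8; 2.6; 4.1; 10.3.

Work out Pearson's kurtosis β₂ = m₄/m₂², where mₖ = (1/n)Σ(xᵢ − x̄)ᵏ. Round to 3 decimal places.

3.413

x̄ = 9.7667
Σ(xᵢ − x̄)² = 333.8933 ⇒ m₂ = 55.64889
Σ(xᵢ − x̄)⁴ = 63419.5195 ⇒ m₄ = 10569.91992
m₂² = 3096.79883
β₂ = m₄/m₂² = 10569.91992 / 3096.79883 ≈ 3.413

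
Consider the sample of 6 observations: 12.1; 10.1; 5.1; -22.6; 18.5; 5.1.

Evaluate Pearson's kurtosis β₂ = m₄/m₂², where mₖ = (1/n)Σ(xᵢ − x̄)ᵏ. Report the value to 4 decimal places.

x̄ = 4.7167
Σ(xᵢ − x̄)² = 1019.9683 ⇒ m₂ = 169.99472
Σ(xᵢ − x̄)⁴ = 596718.9940 ⇒ m₄ = 99453.16566
m₂² = 28898.20558
β₂ = m₄/m₂² = 99453.16566 / 28898.20558 ≈ 3.4415

3.4415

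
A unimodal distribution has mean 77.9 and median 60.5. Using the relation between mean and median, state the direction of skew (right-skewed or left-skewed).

mean − median = 77.9 − 60.5 = 17.4
mean > median ⇒ the longer tail is on the right ⇒ right-skewed (positively skewed).

right-skewed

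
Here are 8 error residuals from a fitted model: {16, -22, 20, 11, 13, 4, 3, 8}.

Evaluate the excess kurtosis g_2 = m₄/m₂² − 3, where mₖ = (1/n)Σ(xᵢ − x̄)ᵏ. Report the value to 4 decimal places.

x̄ = 6.6250
Σ(xᵢ − x̄)² = 1167.8750 ⇒ m₂ = 145.98438
Σ(xᵢ − x̄)⁴ = 713369.3691 ⇒ m₄ = 89171.17114
m₂² = 21311.43774
g_2 = m₄/m₂² − 3 = 4.18419 − 3 ≈ 1.1842

1.1842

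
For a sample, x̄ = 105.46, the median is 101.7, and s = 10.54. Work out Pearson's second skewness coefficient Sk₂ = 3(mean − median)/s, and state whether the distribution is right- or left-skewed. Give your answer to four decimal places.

Sk₂ = 3(105.46 − 101.7) / 10.54 = 3 × 3.7600 / 10.54
    = 11.2800 / 10.54 ≈ 1.0702
Sk₂ > 0 ⇒ mean > median ⇒ right-skewed (positive skew).

1.0702, right-skewed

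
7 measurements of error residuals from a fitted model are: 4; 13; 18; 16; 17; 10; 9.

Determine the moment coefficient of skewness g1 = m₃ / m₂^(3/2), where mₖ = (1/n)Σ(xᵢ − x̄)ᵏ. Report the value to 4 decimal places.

-0.4709

x̄ = (4 + 13 + 18 + 16 + 17 + 10 + 9) / 7 = 12.4286
deviations (xᵢ − x̄): -8.4286, 0.5714, 5.5714, 3.5714, 4.5714, -2.4286, -3.4286
Σ(xᵢ − x̄)² = 153.7143 ⇒ m₂ = 153.7143/7 = 21.95918
Σ(xᵢ − x̄)³ = -339.1837 ⇒ m₃ = -339.1837/7 = -48.45481
m₂^(3/2) = 21.95918^(1.5) = 102.90211
g1 = m₃ / m₂^(3/2) = -48.45481 / 102.90211 ≈ -0.4709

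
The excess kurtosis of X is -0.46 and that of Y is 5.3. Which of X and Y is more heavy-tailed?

Y

Higher excess kurtosis ⇒ heavier tails relative to the normal distribution.
-0.46 vs 5.3: the larger is 5.3, so Y has heavier tails. (Y is leptokurtic — heavier-than-normal tails; the other is platykurtic.)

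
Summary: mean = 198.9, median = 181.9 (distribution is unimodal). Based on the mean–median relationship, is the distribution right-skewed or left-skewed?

mean − median = 198.9 − 181.9 = 17.0
mean > median ⇒ the longer tail is on the right ⇒ right-skewed (positively skewed).

right-skewed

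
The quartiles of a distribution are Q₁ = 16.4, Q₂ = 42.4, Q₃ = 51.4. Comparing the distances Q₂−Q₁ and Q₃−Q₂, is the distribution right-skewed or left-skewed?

left-skewed

Q₂ − Q₁ = 26.0;  Q₃ − Q₂ = 9.0
Q₂ − Q₁ > Q₃ − Q₂ ⇒ the lower half is more spread out ⇒ left-skewed.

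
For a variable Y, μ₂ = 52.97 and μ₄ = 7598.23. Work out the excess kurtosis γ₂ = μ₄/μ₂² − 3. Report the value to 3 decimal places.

-0.292

μ₂² = 52.97² = 2805.82090
μ₄/μ₂² = 7598.23 / 2805.82090 = 2.70802
γ₂ = 2.70802 − 3 ≈ -0.292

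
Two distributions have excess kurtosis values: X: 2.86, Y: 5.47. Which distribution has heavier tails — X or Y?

Y

Higher excess kurtosis ⇒ heavier tails relative to the normal distribution.
2.86 vs 5.47: the larger is 5.47, so Y has heavier tails.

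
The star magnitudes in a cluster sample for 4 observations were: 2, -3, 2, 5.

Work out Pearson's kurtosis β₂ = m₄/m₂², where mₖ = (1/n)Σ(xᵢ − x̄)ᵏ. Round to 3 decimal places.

2.058

x̄ = 1.5000
Σ(xᵢ − x̄)² = 33.0000 ⇒ m₂ = 8.25000
Σ(xᵢ − x̄)⁴ = 560.2500 ⇒ m₄ = 140.06250
m₂² = 68.06250
β₂ = m₄/m₂² = 140.06250 / 68.06250 ≈ 2.058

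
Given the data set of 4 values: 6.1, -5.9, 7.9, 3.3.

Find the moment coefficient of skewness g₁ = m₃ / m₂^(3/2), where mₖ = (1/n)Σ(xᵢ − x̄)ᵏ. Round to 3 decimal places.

-0.846

x̄ = (6.1 - 5.9 + 7.9 + 3.3) / 4 = 2.8500
deviations (xᵢ − x̄): 3.2500, -8.7500, 5.0500, 0.4500
Σ(xᵢ − x̄)² = 112.8300 ⇒ m₂ = 112.8300/4 = 28.20750
Σ(xᵢ − x̄)³ = -506.7150 ⇒ m₃ = -506.7150/4 = -126.67875
m₂^(3/2) = 28.20750^(1.5) = 149.81210
g₁ = m₃ / m₂^(3/2) = -126.67875 / 149.81210 ≈ -0.846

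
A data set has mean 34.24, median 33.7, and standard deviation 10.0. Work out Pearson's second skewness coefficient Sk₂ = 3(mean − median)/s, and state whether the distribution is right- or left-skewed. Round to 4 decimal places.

Sk₂ = 3(34.24 − 33.7) / 10.0 = 3 × 0.5400 / 10.0
    = 1.6200 / 10.0 ≈ 0.1620
Sk₂ > 0 ⇒ mean > median ⇒ right-skewed (positive skew).

0.1620, right-skewed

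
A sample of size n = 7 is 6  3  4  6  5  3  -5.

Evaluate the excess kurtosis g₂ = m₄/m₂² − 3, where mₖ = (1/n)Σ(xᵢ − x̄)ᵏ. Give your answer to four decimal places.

x̄ = 3.1429
Σ(xᵢ − x̄)² = 86.8571 ⇒ m₂ = 12.40816
Σ(xᵢ − x̄)⁴ = 4542.2157 ⇒ m₄ = 648.88796
m₂² = 153.96252
g₂ = m₄/m₂² − 3 = 4.21458 − 3 ≈ 1.2146

1.2146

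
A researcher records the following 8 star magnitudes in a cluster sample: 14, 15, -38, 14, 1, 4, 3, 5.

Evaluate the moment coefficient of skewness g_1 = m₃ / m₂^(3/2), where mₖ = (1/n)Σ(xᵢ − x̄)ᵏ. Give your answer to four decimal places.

-1.7960

x̄ = (14 + 15 - 38 + 14 + 1 + 4 + 3 + 5) / 8 = 2.2500
deviations (xᵢ − x̄): 11.7500, 12.7500, -40.2500, 11.7500, -1.2500, 1.7500, 0.7500, 2.7500
Σ(xᵢ − x̄)² = 2071.5000 ⇒ m₂ = 2071.5000/8 = 258.93750
Σ(xᵢ − x̄)³ = -59865.7500 ⇒ m₃ = -59865.7500/8 = -7483.21875
m₂^(3/2) = 258.93750^(1.5) = 4166.70185
g_1 = m₃ / m₂^(3/2) = -7483.21875 / 4166.70185 ≈ -1.7960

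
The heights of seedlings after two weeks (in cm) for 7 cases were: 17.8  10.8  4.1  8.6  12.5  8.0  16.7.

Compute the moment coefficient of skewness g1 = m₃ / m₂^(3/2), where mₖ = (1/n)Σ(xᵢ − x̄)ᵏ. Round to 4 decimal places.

0.0643

x̄ = (17.8 + 10.8 + 4.1 + 8.6 + 12.5 + 8.0 + 16.7) / 7 = 11.2143
deviations (xᵢ − x̄): 6.5857, -0.4143, -7.1143, -2.6143, 1.2857, -3.2143, 5.4857
Σ(xᵢ − x̄)² = 143.0686 ⇒ m₂ = 143.0686/7 = 20.43837
Σ(xᵢ − x̄)³ = 41.6175 ⇒ m₃ = 41.6175/7 = 5.94535
m₂^(3/2) = 20.43837^(1.5) = 92.39943
g1 = m₃ / m₂^(3/2) = 5.94535 / 92.39943 ≈ 0.0643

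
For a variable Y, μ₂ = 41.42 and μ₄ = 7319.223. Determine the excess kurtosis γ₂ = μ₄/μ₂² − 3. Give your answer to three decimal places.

1.266

μ₂² = 41.42² = 1715.61640
μ₄/μ₂² = 7319.223 / 1715.61640 = 4.26624
γ₂ = 4.26624 − 3 ≈ 1.266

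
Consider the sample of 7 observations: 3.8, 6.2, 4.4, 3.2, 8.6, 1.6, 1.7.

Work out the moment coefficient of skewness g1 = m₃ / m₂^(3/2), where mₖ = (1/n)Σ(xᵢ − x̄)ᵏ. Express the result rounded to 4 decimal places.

x̄ = (3.8 + 6.2 + 4.4 + 3.2 + 8.6 + 1.6 + 1.7) / 7 = 4.2143
deviations (xᵢ − x̄): -0.4143, 1.9857, 0.1857, -1.0143, 4.3857, -2.6143, -2.5143
Σ(xᵢ − x̄)² = 37.5686 ⇒ m₂ = 37.5686/7 = 5.36694
Σ(xᵢ − x̄)³ = 57.3169 ⇒ m₃ = 57.3169/7 = 8.18813
m₂^(3/2) = 5.36694^(1.5) = 12.43340
g1 = m₃ / m₂^(3/2) = 8.18813 / 12.43340 ≈ 0.6586

0.6586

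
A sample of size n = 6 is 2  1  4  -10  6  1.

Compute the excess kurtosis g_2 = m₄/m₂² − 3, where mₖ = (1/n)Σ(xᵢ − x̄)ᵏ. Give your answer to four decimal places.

0.4518

x̄ = 0.6667
Σ(xᵢ − x̄)² = 155.3333 ⇒ m₂ = 25.88889
Σ(xᵢ − x̄)⁴ = 13881.1111 ⇒ m₄ = 2313.51852
m₂² = 670.23457
g_2 = m₄/m₂² − 3 = 3.45180 − 3 ≈ 0.4518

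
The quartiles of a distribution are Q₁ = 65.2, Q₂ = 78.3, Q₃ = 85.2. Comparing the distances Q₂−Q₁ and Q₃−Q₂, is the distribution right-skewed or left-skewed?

Q₂ − Q₁ = 13.1;  Q₃ − Q₂ = 6.9
Q₂ − Q₁ > Q₃ − Q₂ ⇒ the lower half is more spread out ⇒ left-skewed.

left-skewed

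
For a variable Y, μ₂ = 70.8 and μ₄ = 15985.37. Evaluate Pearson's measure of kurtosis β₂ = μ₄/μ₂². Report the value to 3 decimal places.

3.189

μ₂² = 70.8² = 5012.64000
μ₄/μ₂² = 15985.37 / 5012.64000 = 3.18901
β₂ ≈ 3.189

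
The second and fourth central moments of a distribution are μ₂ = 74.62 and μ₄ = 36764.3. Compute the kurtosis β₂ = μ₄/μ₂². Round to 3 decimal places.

μ₂² = 74.62² = 5568.14440
μ₄/μ₂² = 36764.3 / 5568.14440 = 6.60261
β₂ ≈ 6.603

6.603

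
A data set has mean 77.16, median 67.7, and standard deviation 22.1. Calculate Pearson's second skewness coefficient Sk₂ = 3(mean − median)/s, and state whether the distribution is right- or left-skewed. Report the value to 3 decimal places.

1.284, right-skewed

Sk₂ = 3(77.16 − 67.7) / 22.1 = 3 × 9.4600 / 22.1
    = 28.3800 / 22.1 ≈ 1.284
Sk₂ > 0 ⇒ mean > median ⇒ right-skewed (positive skew).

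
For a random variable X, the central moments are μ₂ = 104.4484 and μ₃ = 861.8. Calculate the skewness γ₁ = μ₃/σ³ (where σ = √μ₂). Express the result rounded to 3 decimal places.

σ = √μ₂ = √104.4484 = 10.22000
σ³ = μ₂^(3/2) = 1067.46265
γ₁ = μ₃/σ³ = 861.8 / 1067.46265 ≈ 0.807

0.807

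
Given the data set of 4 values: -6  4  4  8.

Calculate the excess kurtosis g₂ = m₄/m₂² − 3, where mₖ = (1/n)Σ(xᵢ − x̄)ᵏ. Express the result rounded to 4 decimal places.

-0.8530

x̄ = 2.5000
Σ(xᵢ − x̄)² = 107.0000 ⇒ m₂ = 26.75000
Σ(xᵢ − x̄)⁴ = 6145.2500 ⇒ m₄ = 1536.31250
m₂² = 715.56250
g₂ = m₄/m₂² − 3 = 2.14700 − 3 ≈ -0.8530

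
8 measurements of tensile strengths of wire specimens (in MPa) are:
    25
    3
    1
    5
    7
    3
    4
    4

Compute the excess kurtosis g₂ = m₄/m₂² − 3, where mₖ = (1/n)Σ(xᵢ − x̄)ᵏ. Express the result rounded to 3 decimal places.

2.582

x̄ = 6.5000
Σ(xᵢ − x̄)² = 412.0000 ⇒ m₂ = 51.50000
Σ(xᵢ − x̄)⁴ = 118433.5000 ⇒ m₄ = 14804.18750
m₂² = 2652.25000
g₂ = m₄/m₂² − 3 = 5.58175 − 3 ≈ 2.582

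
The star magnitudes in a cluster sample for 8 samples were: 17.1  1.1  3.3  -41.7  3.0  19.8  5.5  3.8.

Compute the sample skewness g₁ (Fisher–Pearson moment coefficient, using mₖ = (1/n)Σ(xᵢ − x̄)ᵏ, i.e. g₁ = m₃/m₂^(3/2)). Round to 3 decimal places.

-1.623

x̄ = (17.1 + 1.1 + 3.3 - 41.7 + 3.0 + 19.8 + 5.5 + 3.8) / 8 = 1.4875
deviations (xᵢ − x̄): 15.6125, -0.3875, 1.8125, -43.1875, 1.5125, 18.3125, 4.0125, 2.3125
Σ(xᵢ − x̄)² = 2471.4288 ⇒ m₂ = 2471.4288/8 = 308.92859
Σ(xᵢ − x̄)³ = -70518.6764 ⇒ m₃ = -70518.6764/8 = -8814.83455
m₂^(3/2) = 308.92859^(1.5) = 5429.84161
g₁ = m₃ / m₂^(3/2) = -8814.83455 / 5429.84161 ≈ -1.623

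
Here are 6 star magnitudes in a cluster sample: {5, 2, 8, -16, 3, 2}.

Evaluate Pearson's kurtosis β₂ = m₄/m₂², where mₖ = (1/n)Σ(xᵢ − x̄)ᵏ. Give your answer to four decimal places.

x̄ = 0.6667
Σ(xᵢ − x̄)² = 359.3333 ⇒ m₂ = 59.88889
Σ(xᵢ − x̄)⁴ = 80441.1111 ⇒ m₄ = 13406.85185
m₂² = 3586.67901
β₂ = m₄/m₂² = 13406.85185 / 3586.67901 ≈ 3.7380

3.7380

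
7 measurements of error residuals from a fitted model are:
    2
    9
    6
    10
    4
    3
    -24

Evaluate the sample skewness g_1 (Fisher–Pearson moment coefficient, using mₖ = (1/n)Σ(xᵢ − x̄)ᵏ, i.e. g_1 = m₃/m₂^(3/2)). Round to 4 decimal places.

x̄ = (2 + 9 + 6 + 10 + 4 + 3 - 24) / 7 = 1.4286
deviations (xᵢ − x̄): 0.5714, 7.5714, 4.5714, 8.5714, 2.5714, 1.5714, -25.4286
Σ(xᵢ − x̄)² = 807.7143 ⇒ m₂ = 807.7143/7 = 115.38776
Σ(xᵢ − x̄)³ = -15262.0408 ⇒ m₃ = -15262.0408/7 = -2180.29155
m₂^(3/2) = 115.38776^(1.5) = 1239.48018
g_1 = m₃ / m₂^(3/2) = -2180.29155 / 1239.48018 ≈ -1.7590

-1.7590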